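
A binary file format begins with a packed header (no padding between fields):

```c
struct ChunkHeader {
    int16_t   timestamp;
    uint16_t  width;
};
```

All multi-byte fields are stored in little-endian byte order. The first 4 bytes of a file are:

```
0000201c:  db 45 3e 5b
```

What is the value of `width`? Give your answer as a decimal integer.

23358

`width` follows `timestamp` (2 bytes), so it starts at byte offset 2 and occupies 2 bytes.
Bytes at offsets 2..3: 3E 5B.
In little-endian order the low byte comes first in memory.
Reassemble most-significant byte first: 5B 3E → 0x5B3E.
0x5B3E = 23358.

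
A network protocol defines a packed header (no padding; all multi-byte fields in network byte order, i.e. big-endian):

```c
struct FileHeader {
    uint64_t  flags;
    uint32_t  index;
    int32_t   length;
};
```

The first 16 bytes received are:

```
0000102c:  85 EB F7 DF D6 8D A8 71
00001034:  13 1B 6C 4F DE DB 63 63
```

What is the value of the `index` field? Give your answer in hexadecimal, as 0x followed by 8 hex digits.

`index` follows `flags` (8 bytes), so it starts at byte offset 8 and occupies 4 bytes.
Bytes at offsets 8..11: 13 1B 6C 4F.
In big-endian order the high byte comes first in memory.
The bytes are already most-significant first: 0x131B6C4F.

0x131B6C4F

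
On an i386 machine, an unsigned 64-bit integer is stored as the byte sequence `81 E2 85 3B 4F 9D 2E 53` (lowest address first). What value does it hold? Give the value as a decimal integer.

5993901117703316097

Little-endian stores the least-significant byte at the lowest address.
Reassemble most-significant byte first: 53 2E 9D 4F 3B 85 E2 81 → 0x532E9D4F3B85E281.
0x532E9D4F3B85E281 = 5993901117703316097.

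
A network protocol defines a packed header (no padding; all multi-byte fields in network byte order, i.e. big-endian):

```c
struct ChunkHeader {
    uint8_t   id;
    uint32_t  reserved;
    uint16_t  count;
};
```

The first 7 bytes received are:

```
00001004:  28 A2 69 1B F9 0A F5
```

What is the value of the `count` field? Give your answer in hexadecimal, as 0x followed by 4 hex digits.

`count` follows `id` (1 B), `reserved` (4 B), so it starts at offset 1 + 4 = 5 and occupies 2 bytes.
Bytes at offsets 5..6: 0A F5.
In big-endian order the high byte comes first in memory.
The bytes are already most-significant first: 0x0AF5.

0x0AF5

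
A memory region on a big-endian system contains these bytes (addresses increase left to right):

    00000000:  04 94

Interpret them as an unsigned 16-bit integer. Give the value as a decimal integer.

In big-endian order the high byte comes first in memory.
The bytes are already most-significant first: 0x0494.
0x0494 = 1172.

1172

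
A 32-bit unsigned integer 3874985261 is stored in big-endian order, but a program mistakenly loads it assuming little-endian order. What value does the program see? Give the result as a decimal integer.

3874985261 in 32-bit hexadecimal is 0xE6F7952D.
Stored big-endian, the bytes at ascending addresses are E6 F7 95 2D.
Read back as little-endian, the first byte is least significant, giving 0x2D95F7E6.
0x2D95F7E6 = 764803046.

764803046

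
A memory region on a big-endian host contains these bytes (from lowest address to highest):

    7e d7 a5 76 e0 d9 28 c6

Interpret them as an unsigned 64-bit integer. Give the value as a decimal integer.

In big-endian order the high byte comes first in memory.
The bytes are already most-significant first: 0x7ED7A576E0D928C6.
0x7ED7A576E0D928C6 = 9139955898768763078.

9139955898768763078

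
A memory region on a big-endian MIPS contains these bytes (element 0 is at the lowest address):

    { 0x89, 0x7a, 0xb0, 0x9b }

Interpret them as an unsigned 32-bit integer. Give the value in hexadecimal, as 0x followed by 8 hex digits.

Big-endian stores the most-significant byte at the lowest address.
The bytes are already most-significant first: 0x897AB09B.

0x897AB09B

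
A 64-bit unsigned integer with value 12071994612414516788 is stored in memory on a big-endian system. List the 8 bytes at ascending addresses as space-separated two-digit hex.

12071994612414516788 in hexadecimal, padded to 64 bits, is 0xA7885723CB658E34.
Split into bytes (most-significant first): A7 88 57 23 CB 65 8E 34.
In big-endian order the high byte comes first in memory.
So the memory order matches the most-significant-first order: A7 88 57 23 CB 65 8E 34.

A7 88 57 23 CB 65 8E 34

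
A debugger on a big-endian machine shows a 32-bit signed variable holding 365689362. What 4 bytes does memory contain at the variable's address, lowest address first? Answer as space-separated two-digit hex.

15 CB FA 12

365689362 in hexadecimal, padded to 32 bits, is 0x15CBFA12.
Split into bytes (most-significant first): 15 CB FA 12.
In big-endian order the high byte comes first in memory.
So the memory order matches the most-significant-first order: 15 CB FA 12.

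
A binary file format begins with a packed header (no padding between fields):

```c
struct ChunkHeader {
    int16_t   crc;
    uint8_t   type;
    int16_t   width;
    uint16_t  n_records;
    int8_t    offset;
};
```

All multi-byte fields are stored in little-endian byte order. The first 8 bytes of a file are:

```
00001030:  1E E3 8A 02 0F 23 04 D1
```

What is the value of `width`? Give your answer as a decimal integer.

`width` follows `crc` (2 B), `type` (1 B), so it starts at offset 2 + 1 = 3 and occupies 2 bytes.
Bytes at offsets 3..4: 02 0F.
Little-endian: lowest address holds the least-significant byte.
Reassemble most-significant byte first: 0F 02 → 0x0F02.
0x0F02 = 3842.

3842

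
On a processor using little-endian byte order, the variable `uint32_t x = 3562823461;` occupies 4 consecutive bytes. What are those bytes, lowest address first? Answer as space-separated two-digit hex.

3562823461 in hexadecimal, padded to 32 bits, is 0xD45C5F25.
Split into bytes (most-significant first): D4 5C 5F 25.
Little-endian stores the least-significant byte at the lowest address.
So at ascending addresses the bytes are 25 5F 5C D4.

25 5F 5C D4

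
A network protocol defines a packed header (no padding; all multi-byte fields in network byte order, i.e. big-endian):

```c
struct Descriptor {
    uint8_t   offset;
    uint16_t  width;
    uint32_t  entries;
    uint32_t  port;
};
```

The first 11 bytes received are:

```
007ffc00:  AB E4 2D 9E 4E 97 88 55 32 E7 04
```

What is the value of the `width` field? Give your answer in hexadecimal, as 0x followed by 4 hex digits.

`width` follows `offset` (1 byte), so it starts at byte offset 1 and occupies 2 bytes.
Bytes at offsets 1..2: E4 2D.
Big-endian: lowest address holds the most-significant byte.
The bytes are already most-significant first: 0xE42D.

0xE42D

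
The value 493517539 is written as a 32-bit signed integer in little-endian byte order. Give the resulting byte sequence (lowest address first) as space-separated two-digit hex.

493517539 in hexadecimal, padded to 32 bits, is 0x1D6A7AE3.
Split into bytes (most-significant first): 1D 6A 7A E3.
Little-endian: lowest address holds the least-significant byte.
So at ascending addresses the bytes are E3 7A 6A 1D.

E3 7A 6A 1D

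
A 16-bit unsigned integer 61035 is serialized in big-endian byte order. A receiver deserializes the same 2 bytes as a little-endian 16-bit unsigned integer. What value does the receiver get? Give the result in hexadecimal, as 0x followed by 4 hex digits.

0x6BEE

61035 in 16-bit hexadecimal is 0xEE6B.
Stored big-endian, the bytes at ascending addresses are EE 6B.
Read back as little-endian, the first byte is least significant, giving 0x6BEE.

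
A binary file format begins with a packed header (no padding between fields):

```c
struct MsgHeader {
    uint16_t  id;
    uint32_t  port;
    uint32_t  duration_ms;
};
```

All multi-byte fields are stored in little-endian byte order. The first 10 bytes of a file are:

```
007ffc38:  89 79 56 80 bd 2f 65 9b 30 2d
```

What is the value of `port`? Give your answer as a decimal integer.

`port` follows `id` (2 bytes), so it starts at byte offset 2 and occupies 4 bytes.
Bytes at offsets 2..5: 56 80 BD 2F.
In little-endian order the low byte comes first in memory.
Reassemble most-significant byte first: 2F BD 80 56 → 0x2FBD8056.
0x2FBD8056 = 800948310.

800948310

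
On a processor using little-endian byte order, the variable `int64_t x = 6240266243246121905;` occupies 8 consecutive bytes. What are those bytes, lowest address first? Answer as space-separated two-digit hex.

6240266243246121905 in hexadecimal, padded to 64 bits, is 0x5699E115FC8BE3B1.
Split into bytes (most-significant first): 56 99 E1 15 FC 8B E3 B1.
In little-endian order the low byte comes first in memory.
So at ascending addresses the bytes are B1 E3 8B FC 15 E1 99 56.

B1 E3 8B FC 15 E1 99 56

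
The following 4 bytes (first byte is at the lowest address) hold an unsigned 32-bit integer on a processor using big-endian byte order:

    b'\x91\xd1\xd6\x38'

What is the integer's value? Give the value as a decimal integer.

In big-endian order the high byte comes first in memory.
The bytes are already most-significant first: 0x91D1D638.
0x91D1D638 = 2446448184.

2446448184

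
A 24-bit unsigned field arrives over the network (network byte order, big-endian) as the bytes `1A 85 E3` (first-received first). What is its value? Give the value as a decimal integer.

Big-endian stores the most-significant byte at the lowest address.
The bytes are already most-significant first: 0x1A85E3.
0x1A85E3 = 1738211.

1738211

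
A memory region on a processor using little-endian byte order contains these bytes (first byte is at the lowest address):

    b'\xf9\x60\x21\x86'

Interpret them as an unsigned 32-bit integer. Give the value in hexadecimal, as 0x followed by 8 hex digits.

0x862160F9

Little-endian: lowest address holds the least-significant byte.
Reassemble most-significant byte first: 86 21 60 F9 → 0x862160F9.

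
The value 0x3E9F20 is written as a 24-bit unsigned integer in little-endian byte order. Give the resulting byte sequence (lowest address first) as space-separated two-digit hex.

Split into bytes (most-significant first): 3E 9F 20.
In little-endian order the low byte comes first in memory.
So at ascending addresses the bytes are 20 9F 3E.

20 9F 3E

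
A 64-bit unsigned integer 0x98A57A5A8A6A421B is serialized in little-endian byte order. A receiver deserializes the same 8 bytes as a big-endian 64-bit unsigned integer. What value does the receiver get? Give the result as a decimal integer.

1964249529942975896

Stored little-endian, the bytes at ascending addresses are 1B 42 6A 8A 5A 7A A5 98.
Read back as big-endian, the last byte is least significant, giving 0x1B426A8A5A7AA598.
0x1B426A8A5A7AA598 = 1964249529942975896.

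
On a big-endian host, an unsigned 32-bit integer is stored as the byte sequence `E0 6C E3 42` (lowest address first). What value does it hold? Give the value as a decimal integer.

Big-endian: lowest address holds the most-significant byte.
The bytes are already most-significant first: 0xE06CE342.
0xE06CE342 = 3765232450.

3765232450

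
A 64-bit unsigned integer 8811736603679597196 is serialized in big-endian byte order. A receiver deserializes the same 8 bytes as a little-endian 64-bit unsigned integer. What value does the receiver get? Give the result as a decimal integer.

8811736603679597196 in 64-bit hexadecimal is 0x7A4993C124A1228C.
Stored big-endian, the bytes at ascending addresses are 7A 49 93 C1 24 A1 22 8C.
Read back as little-endian, the first byte is least significant, giving 0x8C22A124C193497A.
0x8C22A124C193497A = 10097810493756623226.

10097810493756623226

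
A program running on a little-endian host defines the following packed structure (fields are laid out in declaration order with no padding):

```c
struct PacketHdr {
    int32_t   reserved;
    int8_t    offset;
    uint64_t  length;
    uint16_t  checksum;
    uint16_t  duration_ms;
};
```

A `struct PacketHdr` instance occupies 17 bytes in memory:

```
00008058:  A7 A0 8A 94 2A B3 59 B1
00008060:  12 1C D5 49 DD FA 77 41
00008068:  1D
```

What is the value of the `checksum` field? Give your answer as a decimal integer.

`checksum` follows `reserved` (4 B), `offset` (1 B), `length` (8 B), so it starts at offset 4 + 1 + 8 = 13 and occupies 2 bytes.
Bytes at offsets 13..14: FA 77.
In little-endian order the low byte comes first in memory.
Reassemble most-significant byte first: 77 FA → 0x77FA.
0x77FA = 30714.

30714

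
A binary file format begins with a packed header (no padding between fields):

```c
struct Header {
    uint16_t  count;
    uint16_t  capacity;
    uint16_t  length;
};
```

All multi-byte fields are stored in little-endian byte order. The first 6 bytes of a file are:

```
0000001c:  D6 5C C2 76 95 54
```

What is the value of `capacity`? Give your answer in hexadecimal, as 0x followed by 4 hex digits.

`capacity` follows `count` (2 bytes), so it starts at byte offset 2 and occupies 2 bytes.
Bytes at offsets 2..3: C2 76.
Little-endian: lowest address holds the least-significant byte.
Reassemble most-significant byte first: 76 C2 → 0x76C2.

0x76C2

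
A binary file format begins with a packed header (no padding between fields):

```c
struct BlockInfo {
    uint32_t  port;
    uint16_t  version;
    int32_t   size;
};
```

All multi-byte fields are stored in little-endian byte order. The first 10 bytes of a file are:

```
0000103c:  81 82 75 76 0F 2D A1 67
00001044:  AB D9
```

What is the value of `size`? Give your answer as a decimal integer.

`size` follows `port` (4 B), `version` (2 B), so it starts at offset 4 + 2 = 6 and occupies 4 bytes.
Bytes at offsets 6..9: A1 67 AB D9.
Little-endian: lowest address holds the least-significant byte.
Reassemble most-significant byte first: D9 AB 67 A1 → 0xD9AB67A1.
Top bit is set, so as a signed 32-bit value this is 0xD9AB67A1 − 2^32 = -643078239.

-643078239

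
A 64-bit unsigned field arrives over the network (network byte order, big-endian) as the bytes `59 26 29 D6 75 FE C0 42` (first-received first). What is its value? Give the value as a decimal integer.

6423867919569961026

Big-endian: lowest address holds the most-significant byte.
The bytes are already most-significant first: 0x592629D675FEC042.
0x592629D675FEC042 = 6423867919569961026.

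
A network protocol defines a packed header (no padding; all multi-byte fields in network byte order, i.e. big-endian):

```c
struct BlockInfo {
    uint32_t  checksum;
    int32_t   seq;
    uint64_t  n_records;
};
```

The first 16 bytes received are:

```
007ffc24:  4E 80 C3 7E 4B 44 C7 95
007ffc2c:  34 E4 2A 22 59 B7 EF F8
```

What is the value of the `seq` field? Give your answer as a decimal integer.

`seq` follows `checksum` (4 bytes), so it starts at byte offset 4 and occupies 4 bytes.
Bytes at offsets 4..7: 4B 44 C7 95.
Big-endian stores the most-significant byte at the lowest address.
The bytes are already most-significant first: 0x4B44C795.
0x4B44C795 = 1262798741.

1262798741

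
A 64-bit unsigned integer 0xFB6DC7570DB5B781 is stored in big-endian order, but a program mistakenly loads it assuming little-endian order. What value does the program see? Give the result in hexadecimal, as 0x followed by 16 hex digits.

Stored big-endian, the bytes at ascending addresses are FB 6D C7 57 0D B5 B7 81.
Read back as little-endian, the first byte is least significant, giving 0x81B7B50D57C76DFB.

0x81B7B50D57C76DFB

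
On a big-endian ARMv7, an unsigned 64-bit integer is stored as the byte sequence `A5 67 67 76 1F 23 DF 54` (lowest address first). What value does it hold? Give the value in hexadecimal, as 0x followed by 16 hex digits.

In big-endian order the high byte comes first in memory.
The bytes are already most-significant first: 0xA56767761F23DF54.

0xA56767761F23DF54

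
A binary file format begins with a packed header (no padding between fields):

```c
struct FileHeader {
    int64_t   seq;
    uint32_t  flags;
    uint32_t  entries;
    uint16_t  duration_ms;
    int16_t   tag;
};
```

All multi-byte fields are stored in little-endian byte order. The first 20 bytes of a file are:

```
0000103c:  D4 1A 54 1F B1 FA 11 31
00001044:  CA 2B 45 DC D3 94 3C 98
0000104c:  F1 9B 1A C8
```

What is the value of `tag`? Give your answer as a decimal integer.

-14310

`tag` follows `seq` (8 B), `flags` (4 B), `entries` (4 B), `duration_ms` (2 B), so it starts at offset 8 + 4 + 4 + 2 = 18 and occupies 2 bytes.
Bytes at offsets 18..19: 1A C8.
Little-endian: lowest address holds the least-significant byte.
Reassemble most-significant byte first: C8 1A → 0xC81A.
Top bit is set, so as a signed 16-bit value this is 0xC81A − 2^16 = -14310.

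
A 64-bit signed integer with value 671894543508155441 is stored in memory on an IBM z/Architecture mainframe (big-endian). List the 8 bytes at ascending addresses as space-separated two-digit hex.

09 53 0C 87 08 53 AC 31

671894543508155441 in hexadecimal, padded to 64 bits, is 0x09530C870853AC31.
Split into bytes (most-significant first): 09 53 0C 87 08 53 AC 31.
In big-endian order the high byte comes first in memory.
So the memory order matches the most-significant-first order: 09 53 0C 87 08 53 AC 31.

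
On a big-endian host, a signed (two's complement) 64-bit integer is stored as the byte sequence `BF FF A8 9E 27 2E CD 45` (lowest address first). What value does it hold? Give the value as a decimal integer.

Big-endian: lowest address holds the most-significant byte.
The bytes are already most-significant first: 0xBFFFA89E272ECD45.
Top bit is set, so as a signed 64-bit value this is 0xBFFFA89E272ECD45 − 2^64 = -4611782096188420795.

-4611782096188420795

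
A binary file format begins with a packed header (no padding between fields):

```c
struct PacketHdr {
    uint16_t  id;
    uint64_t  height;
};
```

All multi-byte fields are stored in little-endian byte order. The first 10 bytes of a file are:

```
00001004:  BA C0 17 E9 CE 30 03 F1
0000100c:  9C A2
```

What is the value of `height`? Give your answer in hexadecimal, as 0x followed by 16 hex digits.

`height` follows `id` (2 bytes), so it starts at byte offset 2 and occupies 8 bytes.
Bytes at offsets 2..9: 17 E9 CE 30 03 F1 9C A2.
Little-endian stores the least-significant byte at the lowest address.
Reassemble most-significant byte first: A2 9C F1 03 30 CE E9 17 → 0xA29CF10330CEE917.

0xA29CF10330CEE917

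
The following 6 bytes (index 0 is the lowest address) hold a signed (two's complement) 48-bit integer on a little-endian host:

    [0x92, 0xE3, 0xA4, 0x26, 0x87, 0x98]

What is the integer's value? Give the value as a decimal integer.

-113768740363374

In little-endian order the low byte comes first in memory.
Reassemble most-significant byte first: 98 87 26 A4 E3 92 → 0x988726A4E392.
Top bit is set, so as a signed 48-bit value this is 0x988726A4E392 − 2^48 = -113768740363374.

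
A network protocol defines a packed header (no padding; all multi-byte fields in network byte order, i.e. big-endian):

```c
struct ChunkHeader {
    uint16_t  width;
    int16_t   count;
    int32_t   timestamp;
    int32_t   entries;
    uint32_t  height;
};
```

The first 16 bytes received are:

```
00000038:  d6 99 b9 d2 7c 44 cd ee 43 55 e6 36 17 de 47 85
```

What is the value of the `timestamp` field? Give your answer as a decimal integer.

2084883950

`timestamp` follows `width` (2 B), `count` (2 B), so it starts at offset 2 + 2 = 4 and occupies 4 bytes.
Bytes at offsets 4..7: 7C 44 CD EE.
In big-endian order the high byte comes first in memory.
The bytes are already most-significant first: 0x7C44CDEE.
0x7C44CDEE = 2084883950.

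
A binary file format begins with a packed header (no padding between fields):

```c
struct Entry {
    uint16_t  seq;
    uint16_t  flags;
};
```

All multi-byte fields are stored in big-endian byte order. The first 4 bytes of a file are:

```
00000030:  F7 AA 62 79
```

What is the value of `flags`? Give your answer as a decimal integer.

25209

`flags` follows `seq` (2 bytes), so it starts at byte offset 2 and occupies 2 bytes.
Bytes at offsets 2..3: 62 79.
In big-endian order the high byte comes first in memory.
The bytes are already most-significant first: 0x6279.
0x6279 = 25209.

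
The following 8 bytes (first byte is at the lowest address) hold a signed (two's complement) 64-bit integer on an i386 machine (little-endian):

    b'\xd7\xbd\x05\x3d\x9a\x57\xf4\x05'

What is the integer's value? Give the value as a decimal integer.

429064184467406295

Little-endian: lowest address holds the least-significant byte.
Reassemble most-significant byte first: 05 F4 57 9A 3D 05 BD D7 → 0x05F4579A3D05BDD7.
0x05F4579A3D05BDD7 = 429064184467406295.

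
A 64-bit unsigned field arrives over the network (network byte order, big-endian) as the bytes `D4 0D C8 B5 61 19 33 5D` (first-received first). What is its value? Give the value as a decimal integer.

15280089792081638237

Big-endian: lowest address holds the most-significant byte.
The bytes are already most-significant first: 0xD40DC8B56119335D.
0xD40DC8B56119335D = 15280089792081638237.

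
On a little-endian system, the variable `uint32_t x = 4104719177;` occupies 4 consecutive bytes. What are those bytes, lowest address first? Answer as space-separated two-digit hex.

49 0B A9 F4

4104719177 in hexadecimal, padded to 32 bits, is 0xF4A90B49.
Split into bytes (most-significant first): F4 A9 0B 49.
Little-endian: lowest address holds the least-significant byte.
So at ascending addresses the bytes are 49 0B A9 F4.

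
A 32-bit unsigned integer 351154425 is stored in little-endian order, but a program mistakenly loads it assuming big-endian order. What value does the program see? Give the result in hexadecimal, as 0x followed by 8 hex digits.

0xF930EE14

351154425 in 32-bit hexadecimal is 0x14EE30F9.
Stored little-endian, the bytes at ascending addresses are F9 30 EE 14.
Read back as big-endian, the last byte is least significant, giving 0xF930EE14.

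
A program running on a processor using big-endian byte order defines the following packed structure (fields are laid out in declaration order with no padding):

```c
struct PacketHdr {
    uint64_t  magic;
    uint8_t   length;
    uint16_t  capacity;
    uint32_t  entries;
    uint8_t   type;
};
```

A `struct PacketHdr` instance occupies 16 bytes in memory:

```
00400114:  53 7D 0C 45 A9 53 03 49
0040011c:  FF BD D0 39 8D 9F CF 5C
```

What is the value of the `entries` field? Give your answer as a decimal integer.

965582799

`entries` follows `magic` (8 B), `length` (1 B), `capacity` (2 B), so it starts at offset 8 + 1 + 2 = 11 and occupies 4 bytes.
Bytes at offsets 11..14: 39 8D 9F CF.
Big-endian stores the most-significant byte at the lowest address.
The bytes are already most-significant first: 0x398D9FCF.
0x398D9FCF = 965582799.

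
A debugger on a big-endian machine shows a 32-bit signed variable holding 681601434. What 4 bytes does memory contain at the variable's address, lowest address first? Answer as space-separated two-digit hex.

28 A0 69 9A

681601434 in hexadecimal, padded to 32 bits, is 0x28A0699A.
Split into bytes (most-significant first): 28 A0 69 9A.
Big-endian stores the most-significant byte at the lowest address.
So the memory order matches the most-significant-first order: 28 A0 69 9A.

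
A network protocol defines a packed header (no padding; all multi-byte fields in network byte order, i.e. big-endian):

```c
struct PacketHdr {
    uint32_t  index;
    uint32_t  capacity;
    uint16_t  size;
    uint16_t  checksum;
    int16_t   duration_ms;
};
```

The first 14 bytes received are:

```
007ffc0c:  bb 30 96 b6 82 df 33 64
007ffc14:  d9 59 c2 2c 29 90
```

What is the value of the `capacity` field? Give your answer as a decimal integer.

`capacity` follows `index` (4 bytes), so it starts at byte offset 4 and occupies 4 bytes.
Bytes at offsets 4..7: 82 DF 33 64.
Big-endian stores the most-significant byte at the lowest address.
The bytes are already most-significant first: 0x82DF3364.
0x82DF3364 = 2195665764.

2195665764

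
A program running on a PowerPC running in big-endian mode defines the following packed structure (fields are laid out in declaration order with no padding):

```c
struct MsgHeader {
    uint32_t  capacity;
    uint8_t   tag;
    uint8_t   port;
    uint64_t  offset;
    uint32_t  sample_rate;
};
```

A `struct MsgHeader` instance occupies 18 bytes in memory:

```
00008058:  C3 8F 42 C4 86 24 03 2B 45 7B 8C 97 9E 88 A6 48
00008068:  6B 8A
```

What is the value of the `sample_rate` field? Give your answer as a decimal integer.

2789763978

`sample_rate` follows `capacity` (4 B), `tag` (1 B), `port` (1 B), `offset` (8 B), so it starts at offset 4 + 1 + 1 + 8 = 14 and occupies 4 bytes.
Bytes at offsets 14..17: A6 48 6B 8A.
In big-endian order the high byte comes first in memory.
The bytes are already most-significant first: 0xA6486B8A.
0xA6486B8A = 2789763978.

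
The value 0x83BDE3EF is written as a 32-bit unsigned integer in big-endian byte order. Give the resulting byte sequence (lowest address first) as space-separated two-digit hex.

Split into bytes (most-significant first): 83 BD E3 EF.
Big-endian stores the most-significant byte at the lowest address.
So the memory order matches the most-significant-first order: 83 BD E3 EF.

83 BD E3 EF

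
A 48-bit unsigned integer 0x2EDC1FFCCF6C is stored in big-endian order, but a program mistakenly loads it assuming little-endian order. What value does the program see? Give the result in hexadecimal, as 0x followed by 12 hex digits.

0x6CCFFC1FDC2E

Stored big-endian, the bytes at ascending addresses are 2E DC 1F FC CF 6C.
Read back as little-endian, the first byte is least significant, giving 0x6CCFFC1FDC2E.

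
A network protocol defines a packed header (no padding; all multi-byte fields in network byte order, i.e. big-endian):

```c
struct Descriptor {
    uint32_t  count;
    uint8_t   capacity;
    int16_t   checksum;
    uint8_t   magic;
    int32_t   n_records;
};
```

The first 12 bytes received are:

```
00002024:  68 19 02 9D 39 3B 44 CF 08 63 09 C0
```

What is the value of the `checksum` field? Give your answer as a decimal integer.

15172

`checksum` follows `count` (4 B), `capacity` (1 B), so it starts at offset 4 + 1 = 5 and occupies 2 bytes.
Bytes at offsets 5..6: 3B 44.
Big-endian: lowest address holds the most-significant byte.
The bytes are already most-significant first: 0x3B44.
0x3B44 = 15172.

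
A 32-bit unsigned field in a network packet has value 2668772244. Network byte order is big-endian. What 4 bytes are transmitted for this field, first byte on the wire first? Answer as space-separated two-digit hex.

2668772244 in hexadecimal, padded to 32 bits, is 0x9F123B94.
Split into bytes (most-significant first): 9F 12 3B 94.
Big-endian stores the most-significant byte at the lowest address.
So the memory order matches the most-significant-first order: 9F 12 3B 94.

9F 12 3B 94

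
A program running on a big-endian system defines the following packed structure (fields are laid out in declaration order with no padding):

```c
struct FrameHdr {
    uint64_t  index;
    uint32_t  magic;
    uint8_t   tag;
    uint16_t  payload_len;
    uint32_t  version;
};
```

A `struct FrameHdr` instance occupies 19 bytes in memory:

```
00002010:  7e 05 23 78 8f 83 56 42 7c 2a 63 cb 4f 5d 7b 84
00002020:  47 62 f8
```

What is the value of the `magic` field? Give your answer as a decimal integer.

`magic` follows `index` (8 bytes), so it starts at byte offset 8 and occupies 4 bytes.
Bytes at offsets 8..11: 7C 2A 63 CB.
Big-endian stores the most-significant byte at the lowest address.
The bytes are already most-significant first: 0x7C2A63CB.
0x7C2A63CB = 2083152843.

2083152843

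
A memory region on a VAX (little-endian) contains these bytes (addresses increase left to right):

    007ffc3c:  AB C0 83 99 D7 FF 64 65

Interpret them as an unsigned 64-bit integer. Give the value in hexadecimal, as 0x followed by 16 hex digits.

Little-endian stores the least-significant byte at the lowest address.
Reassemble most-significant byte first: 65 64 FF D7 99 83 C0 AB → 0x6564FFD79983C0AB.

0x6564FFD79983C0AB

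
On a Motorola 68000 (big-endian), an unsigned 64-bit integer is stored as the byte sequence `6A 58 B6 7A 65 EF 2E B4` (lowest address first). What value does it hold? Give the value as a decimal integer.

7663075402783338164

In big-endian order the high byte comes first in memory.
The bytes are already most-significant first: 0x6A58B67A65EF2EB4.
0x6A58B67A65EF2EB4 = 7663075402783338164.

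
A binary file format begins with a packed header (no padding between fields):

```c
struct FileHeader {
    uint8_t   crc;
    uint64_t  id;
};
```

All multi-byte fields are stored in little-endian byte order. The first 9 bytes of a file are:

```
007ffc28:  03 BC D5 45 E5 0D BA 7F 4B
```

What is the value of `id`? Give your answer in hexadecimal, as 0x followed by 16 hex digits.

0x4B7FBA0DE545D5BC

`id` follows `crc` (1 byte), so it starts at byte offset 1 and occupies 8 bytes.
Bytes at offsets 1..8: BC D5 45 E5 0D BA 7F 4B.
Little-endian: lowest address holds the least-significant byte.
Reassemble most-significant byte first: 4B 7F BA 0D E5 45 D5 BC → 0x4B7FBA0DE545D5BC.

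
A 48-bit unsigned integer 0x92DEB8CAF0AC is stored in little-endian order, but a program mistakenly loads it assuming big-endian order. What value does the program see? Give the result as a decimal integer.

190150193241746

Stored little-endian, the bytes at ascending addresses are AC F0 CA B8 DE 92.
Read back as big-endian, the last byte is least significant, giving 0xACF0CAB8DE92.
0xACF0CAB8DE92 = 190150193241746.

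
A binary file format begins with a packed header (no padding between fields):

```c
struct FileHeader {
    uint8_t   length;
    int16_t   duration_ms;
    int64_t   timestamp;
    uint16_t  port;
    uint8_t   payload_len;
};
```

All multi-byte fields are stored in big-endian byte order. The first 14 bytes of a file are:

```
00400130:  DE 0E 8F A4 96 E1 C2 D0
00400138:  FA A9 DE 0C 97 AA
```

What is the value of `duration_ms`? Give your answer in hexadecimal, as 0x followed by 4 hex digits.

`duration_ms` follows `length` (1 byte), so it starts at byte offset 1 and occupies 2 bytes.
Bytes at offsets 1..2: 0E 8F.
Big-endian stores the most-significant byte at the lowest address.
The bytes are already most-significant first: 0x0E8F.

0x0E8F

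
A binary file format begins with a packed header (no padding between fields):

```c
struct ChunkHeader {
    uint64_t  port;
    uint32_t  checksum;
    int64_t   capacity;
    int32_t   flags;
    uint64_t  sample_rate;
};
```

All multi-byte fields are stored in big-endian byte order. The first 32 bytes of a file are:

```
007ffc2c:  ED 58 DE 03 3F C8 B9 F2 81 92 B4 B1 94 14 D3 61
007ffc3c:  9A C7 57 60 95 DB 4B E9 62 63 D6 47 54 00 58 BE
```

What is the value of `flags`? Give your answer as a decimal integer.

`flags` follows `port` (8 B), `checksum` (4 B), `capacity` (8 B), so it starts at offset 8 + 4 + 8 = 20 and occupies 4 bytes.
Bytes at offsets 20..23: 95 DB 4B E9.
Big-endian stores the most-significant byte at the lowest address.
The bytes are already most-significant first: 0x95DB4BE9.
Top bit is set, so as a signed 32-bit value this is 0x95DB4BE9 − 2^32 = -1780790295.

-1780790295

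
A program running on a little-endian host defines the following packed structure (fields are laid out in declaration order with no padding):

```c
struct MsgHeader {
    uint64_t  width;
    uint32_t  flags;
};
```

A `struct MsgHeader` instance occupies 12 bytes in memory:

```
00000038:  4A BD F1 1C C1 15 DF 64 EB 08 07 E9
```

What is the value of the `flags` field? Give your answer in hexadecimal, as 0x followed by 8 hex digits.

`flags` follows `width` (8 bytes), so it starts at byte offset 8 and occupies 4 bytes.
Bytes at offsets 8..11: EB 08 07 E9.
Little-endian: lowest address holds the least-significant byte.
Reassemble most-significant byte first: E9 07 08 EB → 0xE90708EB.

0xE90708EB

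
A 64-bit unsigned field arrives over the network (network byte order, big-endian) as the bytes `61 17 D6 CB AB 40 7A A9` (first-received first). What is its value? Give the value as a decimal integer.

Big-endian stores the most-significant byte at the lowest address.
The bytes are already most-significant first: 0x6117D6CBAB407AA9.
0x6117D6CBAB407AA9 = 6996296716383189673.

6996296716383189673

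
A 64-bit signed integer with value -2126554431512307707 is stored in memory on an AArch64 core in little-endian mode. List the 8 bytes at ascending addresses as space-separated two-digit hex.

Two's complement of -2126554431512307707 in 64 bits: 2126554431512307707 = 0x1D8309FD0DD2E7FB; invert → 0xE27CF602F22D1804; add 1 → 0xE27CF602F22D1805.
Split into bytes (most-significant first): E2 7C F6 02 F2 2D 18 05.
Little-endian stores the least-significant byte at the lowest address.
So at ascending addresses the bytes are 05 18 2D F2 02 F6 7C E2.

05 18 2D F2 02 F6 7C E2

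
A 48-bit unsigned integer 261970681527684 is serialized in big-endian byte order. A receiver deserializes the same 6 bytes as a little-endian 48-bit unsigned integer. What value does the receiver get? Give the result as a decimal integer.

261970681527684 in 48-bit hexadecimal is 0xEE42CD69FD84.
Stored big-endian, the bytes at ascending addresses are EE 42 CD 69 FD 84.
Read back as little-endian, the first byte is least significant, giving 0x84FD69CD42EE.
0x84FD69CD42EE = 146223936652014.

146223936652014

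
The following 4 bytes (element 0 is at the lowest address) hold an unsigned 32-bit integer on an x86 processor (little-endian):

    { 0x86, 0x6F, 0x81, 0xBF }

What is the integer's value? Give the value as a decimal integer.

Little-endian: lowest address holds the least-significant byte.
Reassemble most-significant byte first: BF 81 6F 86 → 0xBF816F86.
0xBF816F86 = 3212930950.

3212930950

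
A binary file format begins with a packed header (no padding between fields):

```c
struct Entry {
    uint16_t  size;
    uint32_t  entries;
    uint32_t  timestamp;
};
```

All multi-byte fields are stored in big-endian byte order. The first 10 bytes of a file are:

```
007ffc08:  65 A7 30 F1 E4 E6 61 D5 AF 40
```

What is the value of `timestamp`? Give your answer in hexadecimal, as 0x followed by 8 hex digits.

0x61D5AF40

`timestamp` follows `size` (2 B), `entries` (4 B), so it starts at offset 2 + 4 = 6 and occupies 4 bytes.
Bytes at offsets 6..9: 61 D5 AF 40.
In big-endian order the high byte comes first in memory.
The bytes are already most-significant first: 0x61D5AF40.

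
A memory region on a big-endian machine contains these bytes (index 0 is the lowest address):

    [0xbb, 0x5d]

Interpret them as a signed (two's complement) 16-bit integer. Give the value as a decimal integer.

-17571

Big-endian stores the most-significant byte at the lowest address.
The bytes are already most-significant first: 0xBB5D.
Top bit is set, so as a signed 16-bit value this is 0xBB5D − 2^16 = -17571.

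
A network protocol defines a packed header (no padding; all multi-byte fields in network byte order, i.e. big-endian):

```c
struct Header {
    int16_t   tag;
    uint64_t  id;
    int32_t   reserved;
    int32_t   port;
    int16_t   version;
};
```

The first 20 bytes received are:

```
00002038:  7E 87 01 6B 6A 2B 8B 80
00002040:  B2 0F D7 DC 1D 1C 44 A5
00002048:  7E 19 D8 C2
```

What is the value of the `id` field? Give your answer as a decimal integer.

`id` follows `tag` (2 bytes), so it starts at byte offset 2 and occupies 8 bytes.
Bytes at offsets 2..9: 01 6B 6A 2B 8B 80 B2 0F.
In big-endian order the high byte comes first in memory.
The bytes are already most-significant first: 0x016B6A2B8B80B20F.
0x016B6A2B8B80B20F = 102292151802573327.

102292151802573327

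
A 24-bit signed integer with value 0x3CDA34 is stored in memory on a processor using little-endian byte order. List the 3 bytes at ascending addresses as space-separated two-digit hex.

Split into bytes (most-significant first): 3C DA 34.
Little-endian stores the least-significant byte at the lowest address.
So at ascending addresses the bytes are 34 DA 3C.

34 DA 3C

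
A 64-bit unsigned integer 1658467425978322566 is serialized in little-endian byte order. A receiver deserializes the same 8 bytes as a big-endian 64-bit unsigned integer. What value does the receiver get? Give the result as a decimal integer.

9695966617230312471

1658467425978322566 in 64-bit hexadecimal is 0x17040F5644FE8E86.
Stored little-endian, the bytes at ascending addresses are 86 8E FE 44 56 0F 04 17.
Read back as big-endian, the last byte is least significant, giving 0x868EFE44560F0417.
0x868EFE44560F0417 = 9695966617230312471.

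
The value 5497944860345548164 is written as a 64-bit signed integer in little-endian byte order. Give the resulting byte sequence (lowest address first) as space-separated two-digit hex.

5497944860345548164 in hexadecimal, padded to 64 bits, is 0x4C4C9FB89B94BD84.
Split into bytes (most-significant first): 4C 4C 9F B8 9B 94 BD 84.
In little-endian order the low byte comes first in memory.
So at ascending addresses the bytes are 84 BD 94 9B B8 9F 4C 4C.

84 BD 94 9B B8 9F 4C 4C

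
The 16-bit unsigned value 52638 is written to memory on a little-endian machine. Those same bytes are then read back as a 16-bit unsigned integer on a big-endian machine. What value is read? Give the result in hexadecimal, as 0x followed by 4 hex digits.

52638 in 16-bit hexadecimal is 0xCD9E.
Stored little-endian, the bytes at ascending addresses are 9E CD.
Read back as big-endian, the last byte is least significant, giving 0x9ECD.

0x9ECD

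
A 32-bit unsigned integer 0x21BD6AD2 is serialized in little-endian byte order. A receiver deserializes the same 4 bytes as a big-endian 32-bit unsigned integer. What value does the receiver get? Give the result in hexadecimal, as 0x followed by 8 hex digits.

Stored little-endian, the bytes at ascending addresses are D2 6A BD 21.
Read back as big-endian, the last byte is least significant, giving 0xD26ABD21.

0xD26ABD21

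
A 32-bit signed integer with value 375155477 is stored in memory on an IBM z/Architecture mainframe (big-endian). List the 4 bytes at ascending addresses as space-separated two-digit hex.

16 5C 6B 15

375155477 in hexadecimal, padded to 32 bits, is 0x165C6B15.
Split into bytes (most-significant first): 16 5C 6B 15.
Big-endian stores the most-significant byte at the lowest address.
So the memory order matches the most-significant-first order: 16 5C 6B 15.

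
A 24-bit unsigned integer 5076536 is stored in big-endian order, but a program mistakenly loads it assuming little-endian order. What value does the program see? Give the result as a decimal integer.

3700301

5076536 in 24-bit hexadecimal is 0x4D7638.
Stored big-endian, the bytes at ascending addresses are 4D 76 38.
Read back as little-endian, the first byte is least significant, giving 0x38764D.
0x38764D = 3700301.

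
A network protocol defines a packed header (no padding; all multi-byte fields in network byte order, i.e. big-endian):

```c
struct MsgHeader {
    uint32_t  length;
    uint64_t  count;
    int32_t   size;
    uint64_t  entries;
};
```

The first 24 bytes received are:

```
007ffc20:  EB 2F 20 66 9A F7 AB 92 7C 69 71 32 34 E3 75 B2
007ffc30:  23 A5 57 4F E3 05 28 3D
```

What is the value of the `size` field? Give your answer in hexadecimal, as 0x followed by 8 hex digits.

0x34E375B2

`size` follows `length` (4 B), `count` (8 B), so it starts at offset 4 + 8 = 12 and occupies 4 bytes.
Bytes at offsets 12..15: 34 E3 75 B2.
Big-endian stores the most-significant byte at the lowest address.
The bytes are already most-significant first: 0x34E375B2.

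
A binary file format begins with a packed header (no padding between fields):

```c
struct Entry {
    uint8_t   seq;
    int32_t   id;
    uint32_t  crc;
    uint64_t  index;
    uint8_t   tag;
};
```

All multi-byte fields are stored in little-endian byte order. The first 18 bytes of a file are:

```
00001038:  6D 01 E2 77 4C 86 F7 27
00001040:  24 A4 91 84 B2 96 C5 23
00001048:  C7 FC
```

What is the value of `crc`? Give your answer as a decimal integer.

`crc` follows `seq` (1 B), `id` (4 B), so it starts at offset 1 + 4 = 5 and occupies 4 bytes.
Bytes at offsets 5..8: 86 F7 27 24.
In little-endian order the low byte comes first in memory.
Reassemble most-significant byte first: 24 27 F7 86 → 0x2427F786.
0x2427F786 = 606599046.

606599046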